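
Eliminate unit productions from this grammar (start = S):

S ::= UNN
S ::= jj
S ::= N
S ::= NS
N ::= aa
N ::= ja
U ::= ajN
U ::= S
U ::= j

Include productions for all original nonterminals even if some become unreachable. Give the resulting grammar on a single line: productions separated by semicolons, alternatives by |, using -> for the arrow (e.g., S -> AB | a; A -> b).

Unit productions: S->N, U->S.
Unit pairs (A ⇒* B via units): (S,N), (U,N), (U,S).
S: inherits non-unit rules of {N, S} → NS | UNN | aa | ja | jj.
N: inherits non-unit rules of {N} → aa | ja.
U: inherits non-unit rules of {N, S, U} → NS | UNN | aa | ajN | j | ja | jj.

S -> NS | aa | ja | jj | UNN; N -> aa | ja; U -> j | NS | aa | ja | jj | UNN | ajN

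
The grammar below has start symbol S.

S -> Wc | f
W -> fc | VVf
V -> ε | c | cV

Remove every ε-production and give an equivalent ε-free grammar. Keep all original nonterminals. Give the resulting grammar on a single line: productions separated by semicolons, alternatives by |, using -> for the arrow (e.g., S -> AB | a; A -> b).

S -> f | Wc; V -> c | cV; W -> f | Vf | fc | VVf

Nullable set: {V}.
Drop V -> ε.
V -> cV: V nullable, giving c | cV.
W -> VVf: V, V nullable, giving VVf | Vf | f.
Unchanged (no nullable symbols): S -> Wc; S -> f; V -> c; W -> fc.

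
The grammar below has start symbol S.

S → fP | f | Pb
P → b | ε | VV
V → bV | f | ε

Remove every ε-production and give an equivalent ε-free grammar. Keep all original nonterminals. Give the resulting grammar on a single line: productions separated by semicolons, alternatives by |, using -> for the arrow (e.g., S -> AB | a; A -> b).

S -> b | f | Pb | fP; P -> V | b | VV; V -> b | f | bV

Nullable set: {P, V}.
S -> Pb: P nullable, giving Pb | b.
S -> fP: P nullable, giving f | fP.
Drop P -> ε.
P -> VV: V, V nullable, giving V | VV.
Drop V -> ε.
V -> bV: V nullable, giving b | bV.
Unchanged (no nullable symbols): S -> f; P -> b; V -> f.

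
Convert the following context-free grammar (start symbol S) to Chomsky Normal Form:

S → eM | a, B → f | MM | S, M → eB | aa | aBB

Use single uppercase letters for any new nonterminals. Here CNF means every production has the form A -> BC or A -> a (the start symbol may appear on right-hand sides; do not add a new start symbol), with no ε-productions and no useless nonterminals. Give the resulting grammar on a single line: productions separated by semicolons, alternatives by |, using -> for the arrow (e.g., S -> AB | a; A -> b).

S -> a | AM; A -> e; B -> a | f | AM | MM; C -> a; D -> BB; M -> AB | CC | CD

No ε-productions.
After unit-elimination: S -> a | eM; B -> a | f | MM | eM; M -> aa | eB | aBB.
TERM: introduce C -> a, A -> e and substitute in every rule of length ≥2.
BIN: M -> CBB becomes M -> CD, D -> BB.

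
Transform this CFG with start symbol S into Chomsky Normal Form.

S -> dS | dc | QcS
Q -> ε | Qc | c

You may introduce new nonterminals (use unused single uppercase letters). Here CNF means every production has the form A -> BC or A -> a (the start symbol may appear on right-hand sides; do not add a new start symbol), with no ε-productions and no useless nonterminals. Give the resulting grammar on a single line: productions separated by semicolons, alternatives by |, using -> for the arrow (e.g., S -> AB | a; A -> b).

S -> AS | BA | BS | QC; A -> c; B -> d; C -> AS; Q -> c | QA

Nullable: {Q}; after ε-elimination: S -> cS | dS | dc | QcS; Q -> c | Qc.
No unit productions to eliminate.
TERM: introduce A -> c, B -> d and substitute in every rule of length ≥2.
BIN: S -> QAS becomes S -> QC, C -> AS.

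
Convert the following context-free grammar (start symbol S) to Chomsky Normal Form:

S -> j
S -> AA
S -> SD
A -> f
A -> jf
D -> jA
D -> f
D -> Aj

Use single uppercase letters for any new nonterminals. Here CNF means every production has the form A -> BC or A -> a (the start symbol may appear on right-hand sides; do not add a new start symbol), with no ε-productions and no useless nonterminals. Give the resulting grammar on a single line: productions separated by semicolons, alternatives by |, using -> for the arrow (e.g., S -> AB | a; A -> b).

No ε-productions.
No unit productions to eliminate.
TERM: introduce C -> f, B -> j and substitute in every rule of length ≥2.

S -> j | AA | SD; A -> f | BC; B -> j; C -> f; D -> f | AB | BA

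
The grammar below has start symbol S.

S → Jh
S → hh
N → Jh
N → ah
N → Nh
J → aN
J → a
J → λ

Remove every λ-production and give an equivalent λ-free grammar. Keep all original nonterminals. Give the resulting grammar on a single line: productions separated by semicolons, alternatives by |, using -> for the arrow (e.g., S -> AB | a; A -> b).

Nullable set: {J}.
S -> Jh: J nullable, giving Jh | h.
Drop J -> λ.
N -> Jh: J nullable, giving Jh | h.
Unchanged (no nullable symbols): S -> hh; J -> a; J -> aN; N -> Nh; N -> ah.

S -> h | Jh | hh; J -> a | aN; N -> h | Jh | Nh | ah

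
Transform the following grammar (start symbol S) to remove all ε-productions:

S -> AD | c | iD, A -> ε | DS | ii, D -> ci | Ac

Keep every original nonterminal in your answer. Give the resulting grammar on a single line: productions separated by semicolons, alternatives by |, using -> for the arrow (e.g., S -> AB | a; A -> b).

Nullable set: {A}.
S -> AD: A nullable, giving AD | D.
Drop A -> ε.
D -> Ac: A nullable, giving Ac | c.
Unchanged (no nullable symbols): S -> c; S -> iD; A -> DS; A -> ii; D -> ci.

S -> D | c | AD | iD; A -> DS | ii; D -> c | Ac | ci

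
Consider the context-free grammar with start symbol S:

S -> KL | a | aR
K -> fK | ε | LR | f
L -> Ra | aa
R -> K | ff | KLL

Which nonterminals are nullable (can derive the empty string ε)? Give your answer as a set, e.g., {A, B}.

Directly nullable (have an ε-rule): {K}.
R is nullable via R -> K (every symbol on the right is already known nullable).
Not nullable: L, S — each has a terminal in every rule's right-hand side or depends on a non-nullable symbol.

{K, R}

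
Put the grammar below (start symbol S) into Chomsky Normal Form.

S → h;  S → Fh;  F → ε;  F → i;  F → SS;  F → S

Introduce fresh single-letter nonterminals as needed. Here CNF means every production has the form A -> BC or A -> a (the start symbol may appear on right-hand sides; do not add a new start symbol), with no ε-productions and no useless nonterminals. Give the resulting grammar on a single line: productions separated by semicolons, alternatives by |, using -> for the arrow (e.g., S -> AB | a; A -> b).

Nullable: {F}; after ε-elimination: S -> h | Fh; F -> S | i | SS.
After unit-elimination: S -> h | Fh; F -> h | i | Fh | SS.
TERM: introduce A -> h and substitute in every rule of length ≥2.

S -> h | FA; A -> h; F -> h | i | FA | SS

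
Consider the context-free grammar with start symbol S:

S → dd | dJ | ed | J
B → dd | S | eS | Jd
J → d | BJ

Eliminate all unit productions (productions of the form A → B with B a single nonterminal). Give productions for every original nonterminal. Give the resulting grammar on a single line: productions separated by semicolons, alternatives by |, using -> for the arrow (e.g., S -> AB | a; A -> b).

Unit productions: B->S, S->J.
Unit pairs (A ⇒* B via units): (B,J), (B,S), (S,J).
S: inherits non-unit rules of {J, S} → BJ | d | dJ | dd | ed.
B: inherits non-unit rules of {B, J, S} → BJ | Jd | d | dJ | dd | eS | ed.
J: inherits non-unit rules of {J} → BJ | d.

S -> d | BJ | dJ | dd | ed; B -> d | BJ | Jd | dJ | dd | eS | ed; J -> d | BJ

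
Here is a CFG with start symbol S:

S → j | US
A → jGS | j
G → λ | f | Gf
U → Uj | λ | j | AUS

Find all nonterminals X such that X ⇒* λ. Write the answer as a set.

{G, U}

Directly nullable (have an ε-rule): {G, U}.
Not nullable: A, S — each has a terminal in every rule's right-hand side or depends on a non-nullable symbol.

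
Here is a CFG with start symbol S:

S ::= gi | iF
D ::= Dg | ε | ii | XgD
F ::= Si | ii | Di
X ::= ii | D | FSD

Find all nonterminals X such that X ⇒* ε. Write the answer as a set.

Directly nullable (have an ε-rule): {D}.
X is nullable via X -> D (every symbol on the right is already known nullable).
Not nullable: F, S — each has a terminal in every rule's right-hand side or depends on a non-nullable symbol.

{D, X}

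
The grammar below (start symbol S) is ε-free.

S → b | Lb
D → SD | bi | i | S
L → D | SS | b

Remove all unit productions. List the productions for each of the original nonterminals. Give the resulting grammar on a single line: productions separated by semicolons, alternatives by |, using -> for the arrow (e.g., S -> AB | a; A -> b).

S -> b | Lb; D -> b | i | Lb | SD | bi; L -> b | i | Lb | SD | SS | bi

Unit productions: D->S, L->D.
Unit pairs (A ⇒* B via units): (D,S), (L,D), (L,S).
S: inherits non-unit rules of {S} → Lb | b.
D: inherits non-unit rules of {D, S} → Lb | SD | b | bi | i.
L: inherits non-unit rules of {D, L, S} → Lb | SD | SS | b | bi | i.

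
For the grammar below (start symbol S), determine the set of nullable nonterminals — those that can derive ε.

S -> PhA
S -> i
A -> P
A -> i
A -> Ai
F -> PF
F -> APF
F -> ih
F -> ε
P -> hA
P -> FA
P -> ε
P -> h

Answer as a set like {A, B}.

{A, F, P}

Directly nullable (have an ε-rule): {F, P}.
A is nullable via A -> P (every symbol on the right is already known nullable).
Not nullable: S — each has a terminal in every rule's right-hand side or depends on a non-nullable symbol.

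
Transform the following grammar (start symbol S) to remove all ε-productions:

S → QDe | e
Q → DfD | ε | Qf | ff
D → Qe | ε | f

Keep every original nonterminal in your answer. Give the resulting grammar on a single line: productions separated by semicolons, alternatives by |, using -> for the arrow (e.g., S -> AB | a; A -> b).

Nullable set: {D, Q}.
S -> QDe: Q, D nullable, giving De | QDe | Qe | e.
Drop D -> ε.
D -> Qe: Q nullable, giving Qe | e.
Drop Q -> ε.
Q -> DfD: D, D nullable, giving Df | DfD | f | fD.
Q -> Qf: Q nullable, giving Qf | f.
Unchanged (no nullable symbols): S -> e; D -> f; Q -> ff.

S -> e | De | Qe | QDe; D -> e | f | Qe; Q -> f | Df | Qf | fD | ff | DfD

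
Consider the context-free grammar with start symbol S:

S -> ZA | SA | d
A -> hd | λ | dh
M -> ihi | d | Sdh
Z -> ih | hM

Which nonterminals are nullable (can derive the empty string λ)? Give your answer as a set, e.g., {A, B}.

Directly nullable (have an ε-rule): {A}.
Not nullable: M, S, Z — each has a terminal in every rule's right-hand side or depends on a non-nullable symbol.

{A}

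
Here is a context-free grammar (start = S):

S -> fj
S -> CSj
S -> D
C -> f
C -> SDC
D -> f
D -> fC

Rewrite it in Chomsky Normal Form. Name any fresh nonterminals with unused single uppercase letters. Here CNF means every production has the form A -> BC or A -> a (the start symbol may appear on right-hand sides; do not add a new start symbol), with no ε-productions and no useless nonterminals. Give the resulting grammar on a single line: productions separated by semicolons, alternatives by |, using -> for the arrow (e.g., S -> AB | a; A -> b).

No ε-productions.
After unit-elimination: S -> f | fC | fj | CSj; C -> f | SDC; D -> f | fC.
TERM: introduce A -> f, B -> j and substitute in every rule of length ≥2.
BIN: C -> SDC becomes C -> SE, E -> DC; S -> CSB becomes S -> CF, F -> SB.

S -> f | AB | AC | CF; A -> f; B -> j; C -> f | SE; D -> f | AC; E -> DC; F -> SB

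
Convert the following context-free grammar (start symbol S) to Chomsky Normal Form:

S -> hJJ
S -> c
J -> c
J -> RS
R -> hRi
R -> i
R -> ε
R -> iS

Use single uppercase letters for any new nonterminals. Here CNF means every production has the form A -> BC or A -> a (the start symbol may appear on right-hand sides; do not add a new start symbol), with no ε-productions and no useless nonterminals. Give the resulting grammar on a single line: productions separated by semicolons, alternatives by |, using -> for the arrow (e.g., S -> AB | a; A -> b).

Nullable: {R}; after ε-elimination: S -> c | hJJ; J -> S | c | RS; R -> i | hi | iS | hRi.
After unit-elimination: S -> c | hJJ; J -> c | RS | hJJ; R -> i | hi | iS | hRi.
TERM: introduce A -> h, B -> i and substitute in every rule of length ≥2.
BIN: J -> AJJ becomes J -> AC, C -> JJ; R -> ARB becomes R -> AD, D -> RB; S -> AJJ becomes S -> AE, E -> JJ.

S -> c | AE; A -> h; B -> i; C -> JJ; D -> RB; E -> JJ; J -> c | AC | RS; R -> i | AB | AD | BS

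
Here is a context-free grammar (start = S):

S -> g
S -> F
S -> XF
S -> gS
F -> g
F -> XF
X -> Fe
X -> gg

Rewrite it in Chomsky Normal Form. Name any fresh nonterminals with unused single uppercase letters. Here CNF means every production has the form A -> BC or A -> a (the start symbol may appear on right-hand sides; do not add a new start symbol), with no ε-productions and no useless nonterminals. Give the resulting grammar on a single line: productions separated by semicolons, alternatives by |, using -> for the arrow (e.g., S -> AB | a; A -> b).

S -> g | AS | XF; A -> g; B -> e; F -> g | XF; X -> AA | FB

No ε-productions.
After unit-elimination: S -> g | XF | gS; F -> g | XF; X -> Fe | gg.
TERM: introduce B -> e, A -> g and substitute in every rule of length ≥2.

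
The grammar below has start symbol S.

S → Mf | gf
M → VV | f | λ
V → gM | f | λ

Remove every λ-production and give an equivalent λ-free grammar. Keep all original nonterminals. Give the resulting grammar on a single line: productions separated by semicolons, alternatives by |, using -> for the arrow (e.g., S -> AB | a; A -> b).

S -> f | Mf | gf; M -> V | f | VV; V -> f | g | gM

Nullable set: {M, V}.
S -> Mf: M nullable, giving Mf | f.
Drop M -> λ.
M -> VV: V, V nullable, giving V | VV.
Drop V -> λ.
V -> gM: M nullable, giving g | gM.
Unchanged (no nullable symbols): S -> gf; M -> f; V -> f.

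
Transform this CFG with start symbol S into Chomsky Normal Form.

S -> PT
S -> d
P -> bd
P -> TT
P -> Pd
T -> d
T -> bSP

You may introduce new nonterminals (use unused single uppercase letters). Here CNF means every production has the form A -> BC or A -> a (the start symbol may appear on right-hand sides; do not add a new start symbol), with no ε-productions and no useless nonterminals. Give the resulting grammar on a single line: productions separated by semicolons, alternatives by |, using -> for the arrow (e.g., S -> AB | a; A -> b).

S -> d | PT; A -> d; B -> b; C -> SP; P -> BA | PA | TT; T -> d | BC

No ε-productions.
No unit productions to eliminate.
TERM: introduce B -> b, A -> d and substitute in every rule of length ≥2.
BIN: T -> BSP becomes T -> BC, C -> SP.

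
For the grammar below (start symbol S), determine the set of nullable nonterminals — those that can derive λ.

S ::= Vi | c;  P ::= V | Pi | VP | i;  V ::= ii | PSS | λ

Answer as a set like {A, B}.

{P, V}

Directly nullable (have an ε-rule): {V}.
P is nullable via P -> V (every symbol on the right is already known nullable).
Not nullable: S — each has a terminal in every rule's right-hand side or depends on a non-nullable symbol.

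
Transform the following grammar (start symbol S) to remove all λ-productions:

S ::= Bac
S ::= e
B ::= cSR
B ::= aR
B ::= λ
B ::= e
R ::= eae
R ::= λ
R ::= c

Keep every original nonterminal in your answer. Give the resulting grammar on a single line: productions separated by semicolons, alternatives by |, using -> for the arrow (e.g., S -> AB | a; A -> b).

Nullable set: {B, R}.
S -> Bac: B nullable, giving Bac | ac.
Drop B -> λ.
B -> aR: R nullable, giving a | aR.
B -> cSR: R nullable, giving cS | cSR.
Drop R -> λ.
Unchanged (no nullable symbols): S -> e; B -> e; R -> c; R -> eae.

S -> e | ac | Bac; B -> a | e | aR | cS | cSR; R -> c | eae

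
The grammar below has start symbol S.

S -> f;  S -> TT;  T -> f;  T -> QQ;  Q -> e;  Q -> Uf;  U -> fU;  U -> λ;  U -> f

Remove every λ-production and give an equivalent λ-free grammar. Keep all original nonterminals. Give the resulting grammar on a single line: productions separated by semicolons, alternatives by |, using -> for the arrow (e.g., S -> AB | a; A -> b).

Nullable set: {U}.
Q -> Uf: U nullable, giving Uf | f.
Drop U -> λ.
U -> fU: U nullable, giving f | fU.
Unchanged (no nullable symbols): S -> TT; S -> f; Q -> e; T -> QQ; T -> f; U -> f.

S -> f | TT; Q -> e | f | Uf; T -> f | QQ; U -> f | fU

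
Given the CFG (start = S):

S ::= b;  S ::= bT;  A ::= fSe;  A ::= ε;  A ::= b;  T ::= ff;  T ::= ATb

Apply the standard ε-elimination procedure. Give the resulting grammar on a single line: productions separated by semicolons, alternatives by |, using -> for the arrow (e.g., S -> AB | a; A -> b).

S -> b | bT; A -> b | fSe; T -> Tb | ff | ATb

Nullable set: {A}.
Drop A -> ε.
T -> ATb: A nullable, giving ATb | Tb.
Unchanged (no nullable symbols): S -> b; S -> bT; A -> b; A -> fSe; T -> ff.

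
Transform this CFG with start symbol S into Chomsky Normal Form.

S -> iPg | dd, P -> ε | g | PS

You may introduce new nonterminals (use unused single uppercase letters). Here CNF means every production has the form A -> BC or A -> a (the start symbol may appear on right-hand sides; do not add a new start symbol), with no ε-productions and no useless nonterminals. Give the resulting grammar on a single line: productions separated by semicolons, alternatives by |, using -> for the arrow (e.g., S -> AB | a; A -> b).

S -> AA | BC | BE; A -> d; B -> i; C -> g; D -> PC; E -> PC; P -> g | AA | BC | BD | PS

Nullable: {P}; after ε-elimination: S -> dd | ig | iPg; P -> S | g | PS.
After unit-elimination: S -> dd | ig | iPg; P -> g | PS | dd | ig | iPg.
TERM: introduce A -> d, C -> g, B -> i and substitute in every rule of length ≥2.
BIN: P -> BPC becomes P -> BD, D -> PC; S -> BPC becomes S -> BE, E -> PC.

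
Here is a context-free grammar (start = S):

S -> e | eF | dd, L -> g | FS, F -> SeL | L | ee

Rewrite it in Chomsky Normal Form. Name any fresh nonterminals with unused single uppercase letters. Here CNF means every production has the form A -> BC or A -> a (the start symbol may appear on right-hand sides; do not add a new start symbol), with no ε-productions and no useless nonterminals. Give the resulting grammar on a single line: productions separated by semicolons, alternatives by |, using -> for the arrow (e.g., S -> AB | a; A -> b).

No ε-productions.
After unit-elimination: S -> e | dd | eF; F -> g | FS | ee | SeL; L -> g | FS.
TERM: introduce B -> d, A -> e and substitute in every rule of length ≥2.
BIN: F -> SAL becomes F -> SC, C -> AL.

S -> e | AF | BB; A -> e; B -> d; C -> AL; F -> g | AA | FS | SC; L -> g | FS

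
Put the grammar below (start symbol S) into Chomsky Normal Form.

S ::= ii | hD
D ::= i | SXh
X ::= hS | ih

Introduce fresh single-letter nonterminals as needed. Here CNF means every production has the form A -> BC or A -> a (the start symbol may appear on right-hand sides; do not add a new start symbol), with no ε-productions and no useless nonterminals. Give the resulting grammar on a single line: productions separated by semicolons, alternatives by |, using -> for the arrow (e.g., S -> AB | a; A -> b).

S -> AD | BB; A -> h; B -> i; C -> XA; D -> i | SC; X -> AS | BA

No ε-productions.
No unit productions to eliminate.
TERM: introduce A -> h, B -> i and substitute in every rule of length ≥2.
BIN: D -> SXA becomes D -> SC, C -> XA.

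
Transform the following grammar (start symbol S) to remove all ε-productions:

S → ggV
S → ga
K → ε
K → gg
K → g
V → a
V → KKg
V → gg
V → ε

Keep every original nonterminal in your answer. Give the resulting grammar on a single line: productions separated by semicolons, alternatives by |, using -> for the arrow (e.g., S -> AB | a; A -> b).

S -> ga | gg | ggV; K -> g | gg; V -> a | g | Kg | gg | KKg

Nullable set: {K, V}.
S -> ggV: V nullable, giving gg | ggV.
Drop K -> ε.
Drop V -> ε.
V -> KKg: K, K nullable, giving KKg | Kg | g.
Unchanged (no nullable symbols): S -> ga; K -> g; K -> gg; V -> a; V -> gg.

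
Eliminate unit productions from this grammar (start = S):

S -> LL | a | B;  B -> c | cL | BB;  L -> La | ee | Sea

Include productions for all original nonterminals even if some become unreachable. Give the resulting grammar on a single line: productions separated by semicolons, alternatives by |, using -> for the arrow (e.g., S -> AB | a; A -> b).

S -> a | c | BB | LL | cL; B -> c | BB | cL; L -> La | ee | Sea

Unit productions: S->B.
Unit pairs (A ⇒* B via units): (S,B).
S: inherits non-unit rules of {B, S} → BB | LL | a | c | cL.
B: inherits non-unit rules of {B} → BB | c | cL.
L: inherits non-unit rules of {L} → La | Sea | ee.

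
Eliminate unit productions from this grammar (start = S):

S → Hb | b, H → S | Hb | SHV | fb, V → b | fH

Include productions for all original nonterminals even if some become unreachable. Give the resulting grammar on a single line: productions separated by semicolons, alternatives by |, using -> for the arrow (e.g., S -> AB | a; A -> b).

Unit productions: H->S.
Unit pairs (A ⇒* B via units): (H,S).
S: inherits non-unit rules of {S} → Hb | b.
H: inherits non-unit rules of {H, S} → Hb | SHV | b | fb.
V: inherits non-unit rules of {V} → b | fH.

S -> b | Hb; H -> b | Hb | fb | SHV; V -> b | fH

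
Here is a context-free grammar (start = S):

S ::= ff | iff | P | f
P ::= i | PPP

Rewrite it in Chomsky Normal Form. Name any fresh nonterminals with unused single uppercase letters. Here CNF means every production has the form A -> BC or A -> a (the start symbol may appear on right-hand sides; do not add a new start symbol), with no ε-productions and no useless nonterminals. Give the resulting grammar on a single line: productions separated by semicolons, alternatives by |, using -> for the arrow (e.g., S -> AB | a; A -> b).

No ε-productions.
After unit-elimination: S -> f | i | ff | PPP | iff; P -> i | PPP.
TERM: introduce A -> f, B -> i and substitute in every rule of length ≥2.
BIN: P -> PPP becomes P -> PC, C -> PP; S -> BAA becomes S -> BD, D -> AA; S -> PPP becomes S -> PE, E -> PP.

S -> f | i | AA | BD | PE; A -> f; B -> i; C -> PP; D -> AA; E -> PP; P -> i | PC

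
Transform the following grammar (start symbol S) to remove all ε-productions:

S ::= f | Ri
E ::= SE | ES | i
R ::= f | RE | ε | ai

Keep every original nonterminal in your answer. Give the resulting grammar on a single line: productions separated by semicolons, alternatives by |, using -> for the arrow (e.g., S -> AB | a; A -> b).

Nullable set: {R}.
S -> Ri: R nullable, giving Ri | i.
Drop R -> ε.
R -> RE: R nullable, giving E | RE.
Unchanged (no nullable symbols): S -> f; E -> ES; E -> SE; E -> i; R -> ai; R -> f.

S -> f | i | Ri; E -> i | ES | SE; R -> E | f | RE | ai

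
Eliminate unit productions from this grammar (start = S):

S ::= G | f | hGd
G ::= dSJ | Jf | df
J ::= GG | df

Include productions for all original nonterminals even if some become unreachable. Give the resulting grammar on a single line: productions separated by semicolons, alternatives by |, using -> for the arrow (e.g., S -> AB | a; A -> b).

Unit productions: S->G.
Unit pairs (A ⇒* B via units): (S,G).
S: inherits non-unit rules of {G, S} → Jf | dSJ | df | f | hGd.
G: inherits non-unit rules of {G} → Jf | dSJ | df.
J: inherits non-unit rules of {J} → GG | df.

S -> f | Jf | df | dSJ | hGd; G -> Jf | df | dSJ; J -> GG | df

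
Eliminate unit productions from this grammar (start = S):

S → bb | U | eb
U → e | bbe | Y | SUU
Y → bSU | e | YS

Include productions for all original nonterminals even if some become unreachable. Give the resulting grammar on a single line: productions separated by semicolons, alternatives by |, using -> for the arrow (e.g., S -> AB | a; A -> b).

S -> e | YS | bb | eb | SUU | bSU | bbe; U -> e | YS | SUU | bSU | bbe; Y -> e | YS | bSU

Unit productions: S->U, U->Y.
Unit pairs (A ⇒* B via units): (S,U), (S,Y), (U,Y).
S: inherits non-unit rules of {S, U, Y} → SUU | YS | bSU | bb | bbe | e | eb.
U: inherits non-unit rules of {U, Y} → SUU | YS | bSU | bbe | e.
Y: inherits non-unit rules of {Y} → YS | bSU | e.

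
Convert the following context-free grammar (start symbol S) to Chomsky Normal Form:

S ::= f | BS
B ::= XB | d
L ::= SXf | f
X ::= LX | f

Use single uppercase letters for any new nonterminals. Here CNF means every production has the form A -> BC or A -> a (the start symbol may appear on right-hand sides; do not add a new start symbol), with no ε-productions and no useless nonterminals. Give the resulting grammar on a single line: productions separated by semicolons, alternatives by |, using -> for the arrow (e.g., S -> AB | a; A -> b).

S -> f | BS; A -> f; B -> d | XB; C -> XA; L -> f | SC; X -> f | LX

No ε-productions.
No unit productions to eliminate.
TERM: introduce A -> f and substitute in every rule of length ≥2.
BIN: L -> SXA becomes L -> SC, C -> XA.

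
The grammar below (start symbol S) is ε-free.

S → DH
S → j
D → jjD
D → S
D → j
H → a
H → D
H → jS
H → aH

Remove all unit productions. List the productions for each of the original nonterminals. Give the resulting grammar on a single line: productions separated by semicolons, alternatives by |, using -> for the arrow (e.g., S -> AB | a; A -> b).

Unit productions: D->S, H->D.
Unit pairs (A ⇒* B via units): (D,S), (H,D), (H,S).
S: inherits non-unit rules of {S} → DH | j.
D: inherits non-unit rules of {D, S} → DH | j | jjD.
H: inherits non-unit rules of {D, H, S} → DH | a | aH | j | jS | jjD.

S -> j | DH; D -> j | DH | jjD; H -> a | j | DH | aH | jS | jjD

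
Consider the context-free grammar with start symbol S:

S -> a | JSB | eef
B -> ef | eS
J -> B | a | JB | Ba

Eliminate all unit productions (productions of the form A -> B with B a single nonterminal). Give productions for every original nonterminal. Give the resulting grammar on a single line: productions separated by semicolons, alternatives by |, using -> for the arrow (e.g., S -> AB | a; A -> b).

S -> a | JSB | eef; B -> eS | ef; J -> a | Ba | JB | eS | ef

Unit productions: J->B.
Unit pairs (A ⇒* B via units): (J,B).
S: inherits non-unit rules of {S} → JSB | a | eef.
B: inherits non-unit rules of {B} → eS | ef.
J: inherits non-unit rules of {B, J} → Ba | JB | a | eS | ef.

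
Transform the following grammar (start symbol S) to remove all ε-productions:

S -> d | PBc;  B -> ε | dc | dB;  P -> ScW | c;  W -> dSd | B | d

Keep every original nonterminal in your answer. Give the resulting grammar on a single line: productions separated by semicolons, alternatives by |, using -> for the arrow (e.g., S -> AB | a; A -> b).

S -> d | Pc | PBc; B -> d | dB | dc; P -> c | Sc | ScW; W -> B | d | dSd

Nullable set: {B, W}.
S -> PBc: B nullable, giving PBc | Pc.
Drop B -> ε.
B -> dB: B nullable, giving d | dB.
P -> ScW: W nullable, giving Sc | ScW.
W -> B: B nullable, giving B.
Unchanged (no nullable symbols): S -> d; B -> dc; P -> c; W -> d; W -> dSd.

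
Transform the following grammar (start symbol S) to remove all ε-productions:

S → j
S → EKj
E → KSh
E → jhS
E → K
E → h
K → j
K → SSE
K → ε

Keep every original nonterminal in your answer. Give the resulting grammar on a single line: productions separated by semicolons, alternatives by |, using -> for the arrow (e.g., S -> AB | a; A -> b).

Nullable set: {E, K}.
S -> EKj: E, K nullable, giving EKj | Ej | Kj | j.
E -> K: K nullable, giving K.
E -> KSh: K nullable, giving KSh | Sh.
Drop K -> ε.
K -> SSE: E nullable, giving SS | SSE.
Unchanged (no nullable symbols): S -> j; E -> h; E -> jhS; K -> j.

S -> j | Ej | Kj | EKj; E -> K | h | Sh | KSh | jhS; K -> j | SS | SSE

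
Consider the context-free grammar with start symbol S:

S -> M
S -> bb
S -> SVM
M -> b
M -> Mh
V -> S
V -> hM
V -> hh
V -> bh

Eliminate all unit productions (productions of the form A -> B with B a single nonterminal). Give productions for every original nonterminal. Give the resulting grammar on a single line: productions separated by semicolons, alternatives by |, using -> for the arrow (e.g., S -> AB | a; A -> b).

Unit productions: S->M, V->S.
Unit pairs (A ⇒* B via units): (S,M), (V,M), (V,S).
S: inherits non-unit rules of {M, S} → Mh | SVM | b | bb.
M: inherits non-unit rules of {M} → Mh | b.
V: inherits non-unit rules of {M, S, V} → Mh | SVM | b | bb | bh | hM | hh.

S -> b | Mh | bb | SVM; M -> b | Mh; V -> b | Mh | bb | bh | hM | hh | SVM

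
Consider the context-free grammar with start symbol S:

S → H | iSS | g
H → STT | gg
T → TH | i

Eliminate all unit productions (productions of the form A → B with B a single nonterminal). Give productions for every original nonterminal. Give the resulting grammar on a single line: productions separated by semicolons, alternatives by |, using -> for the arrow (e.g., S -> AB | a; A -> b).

Unit productions: S->H.
Unit pairs (A ⇒* B via units): (S,H).
S: inherits non-unit rules of {H, S} → STT | g | gg | iSS.
H: inherits non-unit rules of {H} → STT | gg.
T: inherits non-unit rules of {T} → TH | i.

S -> g | gg | STT | iSS; H -> gg | STT; T -> i | TH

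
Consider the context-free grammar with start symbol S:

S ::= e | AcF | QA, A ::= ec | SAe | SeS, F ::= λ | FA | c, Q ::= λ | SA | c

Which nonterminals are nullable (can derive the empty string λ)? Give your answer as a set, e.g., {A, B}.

{F, Q}

Directly nullable (have an ε-rule): {F, Q}.
Not nullable: A, S — each has a terminal in every rule's right-hand side or depends on a non-nullable symbol.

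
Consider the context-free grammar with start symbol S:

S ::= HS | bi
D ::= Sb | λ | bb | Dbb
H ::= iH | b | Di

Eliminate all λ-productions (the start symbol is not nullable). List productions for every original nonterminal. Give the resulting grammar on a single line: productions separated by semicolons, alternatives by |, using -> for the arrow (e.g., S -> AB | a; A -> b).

S -> HS | bi; D -> Sb | bb | Dbb; H -> b | i | Di | iH

Nullable set: {D}.
Drop D -> λ.
D -> Dbb: D nullable, giving Dbb | bb.
H -> Di: D nullable, giving Di | i.
Unchanged (no nullable symbols): S -> HS; S -> bi; D -> Sb; D -> bb; H -> b; H -> iH.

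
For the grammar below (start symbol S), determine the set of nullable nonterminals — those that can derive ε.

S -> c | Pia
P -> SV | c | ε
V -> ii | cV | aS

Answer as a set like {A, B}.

{P}

Directly nullable (have an ε-rule): {P}.
Not nullable: S, V — each has a terminal in every rule's right-hand side or depends on a non-nullable symbol.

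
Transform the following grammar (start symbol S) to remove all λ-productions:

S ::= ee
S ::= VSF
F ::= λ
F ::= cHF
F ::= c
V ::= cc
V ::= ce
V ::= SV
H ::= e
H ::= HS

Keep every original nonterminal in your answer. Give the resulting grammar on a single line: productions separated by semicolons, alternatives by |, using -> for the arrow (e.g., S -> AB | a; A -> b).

Nullable set: {F}.
S -> VSF: F nullable, giving VS | VSF.
Drop F -> λ.
F -> cHF: F nullable, giving cH | cHF.
Unchanged (no nullable symbols): S -> ee; F -> c; H -> HS; H -> e; V -> SV; V -> cc; V -> ce.

S -> VS | ee | VSF; F -> c | cH | cHF; H -> e | HS; V -> SV | cc | ce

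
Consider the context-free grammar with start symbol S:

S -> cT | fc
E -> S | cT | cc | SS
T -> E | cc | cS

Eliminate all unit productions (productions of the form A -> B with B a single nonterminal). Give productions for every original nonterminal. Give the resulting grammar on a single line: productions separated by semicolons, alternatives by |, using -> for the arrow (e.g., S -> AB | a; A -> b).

Unit productions: E->S, T->E.
Unit pairs (A ⇒* B via units): (E,S), (T,E), (T,S).
S: inherits non-unit rules of {S} → cT | fc.
E: inherits non-unit rules of {E, S} → SS | cT | cc | fc.
T: inherits non-unit rules of {E, S, T} → SS | cS | cT | cc | fc.

S -> cT | fc; E -> SS | cT | cc | fc; T -> SS | cS | cT | cc | fc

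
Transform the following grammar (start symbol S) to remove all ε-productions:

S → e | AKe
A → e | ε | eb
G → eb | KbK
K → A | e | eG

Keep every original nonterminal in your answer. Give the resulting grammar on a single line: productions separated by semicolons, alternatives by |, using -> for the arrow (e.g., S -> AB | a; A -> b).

Nullable set: {A, K}.
S -> AKe: A, K nullable, giving AKe | Ae | Ke | e.
Drop A -> ε.
G -> KbK: K, K nullable, giving Kb | KbK | b | bK.
K -> A: A nullable, giving A.
Unchanged (no nullable symbols): S -> e; A -> e; A -> eb; G -> eb; K -> e; K -> eG.

S -> e | Ae | Ke | AKe; A -> e | eb; G -> b | Kb | bK | eb | KbK; K -> A | e | eG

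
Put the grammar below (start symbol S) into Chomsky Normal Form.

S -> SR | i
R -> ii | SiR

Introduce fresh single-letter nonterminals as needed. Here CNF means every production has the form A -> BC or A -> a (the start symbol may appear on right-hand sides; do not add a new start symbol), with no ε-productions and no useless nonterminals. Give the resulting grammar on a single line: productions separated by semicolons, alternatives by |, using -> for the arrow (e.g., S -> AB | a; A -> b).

S -> i | SR; A -> i; B -> AR; R -> AA | SB

No ε-productions.
No unit productions to eliminate.
TERM: introduce A -> i and substitute in every rule of length ≥2.
BIN: R -> SAR becomes R -> SB, B -> AR.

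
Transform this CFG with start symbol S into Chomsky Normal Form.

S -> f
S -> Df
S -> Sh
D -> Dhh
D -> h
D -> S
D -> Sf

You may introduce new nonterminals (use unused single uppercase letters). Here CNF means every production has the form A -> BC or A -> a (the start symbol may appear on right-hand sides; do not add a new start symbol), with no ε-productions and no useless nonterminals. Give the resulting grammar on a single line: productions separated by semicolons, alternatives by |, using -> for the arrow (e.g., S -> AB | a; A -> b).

S -> f | DA | SB; A -> f; B -> h; C -> BB; D -> f | h | DA | DC | SA | SB

No ε-productions.
After unit-elimination: S -> f | Df | Sh; D -> f | h | Df | Sf | Sh | Dhh.
TERM: introduce A -> f, B -> h and substitute in every rule of length ≥2.
BIN: D -> DBB becomes D -> DC, C -> BB.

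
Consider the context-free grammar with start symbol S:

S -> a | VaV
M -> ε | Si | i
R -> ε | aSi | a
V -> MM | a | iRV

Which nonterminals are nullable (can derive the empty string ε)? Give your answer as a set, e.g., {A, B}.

{M, R, V}

Directly nullable (have an ε-rule): {M, R}.
V is nullable via V -> MM (every symbol on the right is already known nullable).
Not nullable: S — each has a terminal in every rule's right-hand side or depends on a non-nullable symbol.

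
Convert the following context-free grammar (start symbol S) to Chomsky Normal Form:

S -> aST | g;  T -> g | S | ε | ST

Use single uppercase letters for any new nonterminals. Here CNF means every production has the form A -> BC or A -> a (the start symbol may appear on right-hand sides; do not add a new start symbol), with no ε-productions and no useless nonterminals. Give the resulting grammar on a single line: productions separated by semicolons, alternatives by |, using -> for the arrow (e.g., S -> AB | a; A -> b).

Nullable: {T}; after ε-elimination: S -> g | aS | aST; T -> S | g | ST.
After unit-elimination: S -> g | aS | aST; T -> g | ST | aS | aST.
TERM: introduce A -> a and substitute in every rule of length ≥2.
BIN: S -> AST becomes S -> AB, B -> ST; T -> AST becomes T -> AC, C -> ST.

S -> g | AB | AS; A -> a; B -> ST; C -> ST; T -> g | AC | AS | ST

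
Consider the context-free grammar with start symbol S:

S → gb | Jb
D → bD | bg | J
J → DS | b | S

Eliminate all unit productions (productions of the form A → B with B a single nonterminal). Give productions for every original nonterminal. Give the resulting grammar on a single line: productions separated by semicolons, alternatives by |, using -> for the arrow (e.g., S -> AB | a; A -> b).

S -> Jb | gb; D -> b | DS | Jb | bD | bg | gb; J -> b | DS | Jb | gb

Unit productions: D->J, J->S.
Unit pairs (A ⇒* B via units): (D,J), (D,S), (J,S).
S: inherits non-unit rules of {S} → Jb | gb.
D: inherits non-unit rules of {D, J, S} → DS | Jb | b | bD | bg | gb.
J: inherits non-unit rules of {J, S} → DS | Jb | b | gb.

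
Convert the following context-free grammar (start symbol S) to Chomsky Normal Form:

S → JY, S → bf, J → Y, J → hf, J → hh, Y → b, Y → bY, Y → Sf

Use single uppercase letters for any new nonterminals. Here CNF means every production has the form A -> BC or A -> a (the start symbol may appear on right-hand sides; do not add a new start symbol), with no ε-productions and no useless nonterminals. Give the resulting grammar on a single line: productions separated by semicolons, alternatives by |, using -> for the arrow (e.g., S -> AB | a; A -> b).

S -> BA | JY; A -> f; B -> b; C -> h; J -> b | BY | CA | CC | SA; Y -> b | BY | SA

No ε-productions.
After unit-elimination: S -> JY | bf; J -> b | Sf | bY | hf | hh; Y -> b | Sf | bY.
TERM: introduce B -> b, A -> f, C -> h and substitute in every rule of length ≥2.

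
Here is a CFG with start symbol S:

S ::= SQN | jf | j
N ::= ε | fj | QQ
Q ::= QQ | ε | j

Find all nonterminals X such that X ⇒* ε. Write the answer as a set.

Directly nullable (have an ε-rule): {N, Q}.
Not nullable: S — each has a terminal in every rule's right-hand side or depends on a non-nullable symbol.

{N, Q}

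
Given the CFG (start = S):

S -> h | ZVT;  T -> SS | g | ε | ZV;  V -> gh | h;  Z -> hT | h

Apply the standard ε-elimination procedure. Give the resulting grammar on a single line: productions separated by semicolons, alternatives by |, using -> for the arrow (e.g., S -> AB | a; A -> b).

S -> h | ZV | ZVT; T -> g | SS | ZV; V -> h | gh; Z -> h | hT

Nullable set: {T}.
S -> ZVT: T nullable, giving ZV | ZVT.
Drop T -> ε.
Z -> hT: T nullable, giving h | hT.
Unchanged (no nullable symbols): S -> h; T -> SS; T -> ZV; T -> g; V -> gh; V -> h; Z -> h.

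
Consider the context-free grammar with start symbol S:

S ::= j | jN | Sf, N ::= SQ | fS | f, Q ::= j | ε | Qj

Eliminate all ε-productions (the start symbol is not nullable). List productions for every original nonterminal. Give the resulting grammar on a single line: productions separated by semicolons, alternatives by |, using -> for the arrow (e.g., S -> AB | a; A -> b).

S -> j | Sf | jN; N -> S | f | SQ | fS; Q -> j | Qj

Nullable set: {Q}.
N -> SQ: Q nullable, giving S | SQ.
Drop Q -> ε.
Q -> Qj: Q nullable, giving Qj | j.
Unchanged (no nullable symbols): S -> Sf; S -> j; S -> jN; N -> f; N -> fS; Q -> j.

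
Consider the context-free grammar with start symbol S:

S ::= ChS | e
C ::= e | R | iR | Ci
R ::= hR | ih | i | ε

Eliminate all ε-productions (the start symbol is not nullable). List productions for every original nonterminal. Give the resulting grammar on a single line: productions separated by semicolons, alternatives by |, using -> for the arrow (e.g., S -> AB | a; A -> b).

Nullable set: {C, R}.
S -> ChS: C nullable, giving ChS | hS.
C -> Ci: C nullable, giving Ci | i.
C -> R: R nullable, giving R.
C -> iR: R nullable, giving i | iR.
Drop R -> ε.
R -> hR: R nullable, giving h | hR.
Unchanged (no nullable symbols): S -> e; C -> e; R -> i; R -> ih.

S -> e | hS | ChS; C -> R | e | i | Ci | iR; R -> h | i | hR | ih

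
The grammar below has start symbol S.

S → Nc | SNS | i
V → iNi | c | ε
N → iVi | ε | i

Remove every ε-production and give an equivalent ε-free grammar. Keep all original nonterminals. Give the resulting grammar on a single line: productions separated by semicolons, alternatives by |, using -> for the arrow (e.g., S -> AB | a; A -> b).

S -> c | i | Nc | SS | SNS; N -> i | ii | iVi; V -> c | ii | iNi

Nullable set: {N, V}.
S -> Nc: N nullable, giving Nc | c.
S -> SNS: N nullable, giving SNS | SS.
Drop N -> ε.
N -> iVi: V nullable, giving iVi | ii.
Drop V -> ε.
V -> iNi: N nullable, giving iNi | ii.
Unchanged (no nullable symbols): S -> i; N -> i; V -> c.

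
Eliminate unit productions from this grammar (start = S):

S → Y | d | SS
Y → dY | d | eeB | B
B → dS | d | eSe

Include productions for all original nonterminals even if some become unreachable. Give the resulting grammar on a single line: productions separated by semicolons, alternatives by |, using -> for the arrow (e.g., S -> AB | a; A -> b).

Unit productions: S->Y, Y->B.
Unit pairs (A ⇒* B via units): (S,B), (S,Y), (Y,B).
S: inherits non-unit rules of {B, S, Y} → SS | d | dS | dY | eSe | eeB.
B: inherits non-unit rules of {B} → d | dS | eSe.
Y: inherits non-unit rules of {B, Y} → d | dS | dY | eSe | eeB.

S -> d | SS | dS | dY | eSe | eeB; B -> d | dS | eSe; Y -> d | dS | dY | eSe | eeB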